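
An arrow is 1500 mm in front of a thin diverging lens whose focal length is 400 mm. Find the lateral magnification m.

For a diverging lens, f = -400 mm.
1/d_i = 1/f − 1/d_o = 1/(-400.0) − 1/(1500) = -0.003167, so d_i = -315.8 mm.
m = −d_i/d_o = −(-315.8)/(1500) = +0.211.
The image is virtual, upright and reduced, on the same side as the object.

m = +0.211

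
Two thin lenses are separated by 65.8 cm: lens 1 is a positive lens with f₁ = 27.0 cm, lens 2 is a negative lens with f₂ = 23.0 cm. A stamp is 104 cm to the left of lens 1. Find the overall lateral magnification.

m = -0.154

Lens 1: 1/d_i1 = 1/(27.0) − 1/(104) = 0.02742, so d_i1 = 36.47 cm; m₁ = −d_i1/d_o1 = -0.3507.
d_o2 = 65.8 − (36.47) = 29.33 cm.
f₂ = −23.0 cm (diverging).
Lens 2: 1/d_i2 = 1/(-23.0) − 1/(29.33) = -0.07757, so d_i2 = -12.89 cm; m₂ = −d_i2/d_o2 = +0.4395.
m = m₁·m₂ = (-0.3507)(+0.4395) = -0.154.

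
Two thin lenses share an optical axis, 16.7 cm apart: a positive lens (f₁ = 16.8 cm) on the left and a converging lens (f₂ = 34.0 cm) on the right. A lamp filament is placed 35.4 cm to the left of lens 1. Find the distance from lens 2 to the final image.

Lens 1: 1/d_i1 = 1/f₁ − 1/d_o1 = 1/(16.8) − 1/(35.4) = 0.03128, so d_i1 = 31.97 cm.
The intermediate image is 31.97 cm to the right of lens 1, which lies 15.27 cm to the right of lens 2 — a virtual object — so d_o2 = −15.27 cm.
Lens 2: 1/d_i2 = 1/f₂ − 1/d_o2 = 1/(34.0) − 1/(-15.27) = 0.09490, so d_i2 = 10.5 cm.
The final image is real, 10.5 cm to the right of lens 2 (overall magnification ≈ -0.62).

10.5 cm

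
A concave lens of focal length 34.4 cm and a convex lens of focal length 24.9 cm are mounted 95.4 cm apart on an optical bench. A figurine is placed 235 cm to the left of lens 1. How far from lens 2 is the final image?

Lens 1 is diverging, so f₁ = −34.4 cm.
Lens 1: 1/d_i1 = 1/f₁ − 1/d_o1 = 1/(-34.4) − 1/(235) = -0.03333, so d_i1 = -30.01 cm.
The intermediate image is 30.01 cm to the left of lens 1 (virtual), which is 95.4 − (-30.01) = 125.4 cm to the left of lens 2, so d_o2 = +125.4 cm.
Lens 2: 1/d_i2 = 1/f₂ − 1/d_o2 = 1/(24.9) − 1/(125.4) = 0.03219, so d_i2 = 31.1 cm.
The final image is real, 31.1 cm to the right of lens 2 (overall magnification ≈ -0.032).

31.1 cm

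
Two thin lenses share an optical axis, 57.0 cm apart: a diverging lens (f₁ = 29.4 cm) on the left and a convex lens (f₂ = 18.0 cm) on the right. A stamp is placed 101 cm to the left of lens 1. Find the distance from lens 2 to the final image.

23.2 cm

Lens 1 is diverging, so f₁ = −29.4 cm.
Lens 1: 1/d_i1 = 1/f₁ − 1/d_o1 = 1/(-29.4) − 1/(101) = -0.04391, so d_i1 = -22.77 cm.
The intermediate image is 22.77 cm to the left of lens 1 (virtual), which is 57.0 − (-22.77) = 79.77 cm to the left of lens 2, so d_o2 = +79.77 cm.
Lens 2: 1/d_i2 = 1/f₂ − 1/d_o2 = 1/(18.0) − 1/(79.77) = 0.04302, so d_i2 = 23.2 cm.
The final image is real, 23.2 cm to the right of lens 2 (overall magnification ≈ -0.066).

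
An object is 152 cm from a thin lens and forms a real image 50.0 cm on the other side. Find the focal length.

Real image ⇒ d_i = +50.0 cm.
1/f = 1/d_o + 1/d_i = 1/(152) + 1/(50.0) = 0.02658, so f = 37.6 cm.
Since f is positive, the thin lens is converging.

f = 37.6 cm (converging)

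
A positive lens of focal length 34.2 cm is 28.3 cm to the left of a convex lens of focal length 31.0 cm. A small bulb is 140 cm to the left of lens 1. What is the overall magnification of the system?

Lens 1: 1/d_i1 = 1/(34.2) − 1/(140) = 0.02210, so d_i1 = 45.26 cm; m₁ = −d_i1/d_o1 = -0.3233.
d_o2 = 28.3 − (45.26) = -16.96 cm (virtual object).
Lens 2: 1/d_i2 = 1/(31.0) − 1/(-16.96) = 0.09122, so d_i2 = 10.96 cm; m₂ = −d_i2/d_o2 = +0.6464.
m = m₁·m₂ = (-0.3233)(+0.6464) = -0.209.

m = -0.209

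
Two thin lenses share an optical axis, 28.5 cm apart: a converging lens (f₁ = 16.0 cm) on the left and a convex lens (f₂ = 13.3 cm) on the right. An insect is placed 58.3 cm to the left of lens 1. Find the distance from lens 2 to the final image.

Lens 1: 1/d_i1 = 1/f₁ − 1/d_o1 = 1/(16.0) − 1/(58.3) = 0.04535, so d_i1 = 22.05 cm.
The intermediate image is 22.05 cm to the right of lens 1, which is 28.5 − (22.05) = 6.450 cm to the left of lens 2, so d_o2 = +6.450 cm.
Lens 2: 1/d_i2 = 1/f₂ − 1/d_o2 = 1/(13.3) − 1/(6.450) = -0.07985, so d_i2 = -12.5 cm.
The final image is virtual, 12.5 cm to the left of lens 2 (overall magnification ≈ -0.73).

12.5 cm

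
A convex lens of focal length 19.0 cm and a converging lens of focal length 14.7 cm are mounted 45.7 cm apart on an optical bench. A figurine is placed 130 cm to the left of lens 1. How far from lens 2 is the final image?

39.4 cm

Lens 1: 1/d_i1 = 1/f₁ − 1/d_o1 = 1/(19.0) − 1/(130) = 0.04494, so d_i1 = 22.25 cm.
The intermediate image is 22.25 cm to the right of lens 1, which is 45.7 − (22.25) = 23.45 cm to the left of lens 2, so d_o2 = +23.45 cm.
Lens 2: 1/d_i2 = 1/f₂ − 1/d_o2 = 1/(14.7) − 1/(23.45) = 0.02538, so d_i2 = 39.4 cm.
The final image is real, 39.4 cm to the right of lens 2 (overall magnification ≈ 0.29).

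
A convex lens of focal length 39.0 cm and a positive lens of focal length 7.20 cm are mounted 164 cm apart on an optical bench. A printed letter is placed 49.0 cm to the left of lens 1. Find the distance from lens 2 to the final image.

5.69 cm

Lens 1: 1/d_i1 = 1/f₁ − 1/d_o1 = 1/(39.0) − 1/(49.0) = 0.005233, so d_i1 = 191.1 cm.
The intermediate image is 191.1 cm to the right of lens 1, which lies 27.10 cm to the right of lens 2 — a virtual object — so d_o2 = −27.10 cm.
Lens 2: 1/d_i2 = 1/f₂ − 1/d_o2 = 1/(7.20) − 1/(-27.10) = 0.1758, so d_i2 = 5.69 cm.
The final image is real, 5.69 cm to the right of lens 2 (overall magnification ≈ -0.82).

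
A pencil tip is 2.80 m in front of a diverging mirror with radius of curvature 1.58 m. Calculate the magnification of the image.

f = R/2 = 1.58/2 = 0.7900 m; for a diverging mirror, f = -0.7900 m.
1/d_i = 1/f − 1/d_o = 1/(-0.7900) − 1/(2.80) = -1.623, so d_i = -0.6162 m.
m = −d_i/d_o = −(-0.6162)/(2.80) = +0.220.
The image is virtual, upright and reduced, behind the mirror.

m = +0.220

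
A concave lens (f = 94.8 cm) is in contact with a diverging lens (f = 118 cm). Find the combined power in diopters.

P₁ = 1/f₁ = 1/(-0.948 m) = -1.055 D; P₂ = 1/f₂ = 1/(-1.18 m) = -0.8475 D.
For thin lenses in contact, P = P₁ + P₂ = (-1.055) + (-0.8475) = -1.90 D.

P = -1.90 D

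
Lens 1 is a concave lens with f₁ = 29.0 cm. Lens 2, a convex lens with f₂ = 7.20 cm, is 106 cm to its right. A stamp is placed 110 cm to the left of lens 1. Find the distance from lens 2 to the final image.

7.63 cm

Lens 1 is diverging, so f₁ = −29.0 cm.
Lens 1: 1/d_i1 = 1/f₁ − 1/d_o1 = 1/(-29.0) − 1/(110) = -0.04357, so d_i1 = -22.95 cm.
The intermediate image is 22.95 cm to the left of lens 1 (virtual), which is 106 − (-22.95) = 128.9 cm to the left of lens 2, so d_o2 = +128.9 cm.
Lens 2: 1/d_i2 = 1/f₂ − 1/d_o2 = 1/(7.20) − 1/(128.9) = 0.1311, so d_i2 = 7.63 cm.
The final image is real, 7.63 cm to the right of lens 2 (overall magnification ≈ -0.012).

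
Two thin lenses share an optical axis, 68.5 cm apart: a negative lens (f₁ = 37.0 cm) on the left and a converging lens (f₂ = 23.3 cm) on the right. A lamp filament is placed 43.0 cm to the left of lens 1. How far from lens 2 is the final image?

31.6 cm

Lens 1 is diverging, so f₁ = −37.0 cm.
Lens 1: 1/d_i1 = 1/f₁ − 1/d_o1 = 1/(-37.0) − 1/(43.0) = -0.05028, so d_i1 = -19.89 cm.
The intermediate image is 19.89 cm to the left of lens 1 (virtual), which is 68.5 − (-19.89) = 88.39 cm to the left of lens 2, so d_o2 = +88.39 cm.
Lens 2: 1/d_i2 = 1/f₂ − 1/d_o2 = 1/(23.3) − 1/(88.39) = 0.03160, so d_i2 = 31.6 cm.
The final image is real, 31.6 cm to the right of lens 2 (overall magnification ≈ -0.17).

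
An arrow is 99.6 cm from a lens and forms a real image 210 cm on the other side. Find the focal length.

Real image ⇒ d_i = +210 cm.
1/f = 1/d_o + 1/d_i = 1/(99.6) + 1/(210) = 0.01480, so f = 67.6 cm.
Since f is positive, the lens is converging.

f = 67.6 cm (converging)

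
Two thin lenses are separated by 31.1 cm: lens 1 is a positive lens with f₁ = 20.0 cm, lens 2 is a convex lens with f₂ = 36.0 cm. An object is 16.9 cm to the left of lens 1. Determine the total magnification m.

m = -2.23

Lens 1: 1/d_i1 = 1/(20.0) − 1/(16.9) = -0.009172, so d_i1 = -109.0 cm; m₁ = −d_i1/d_o1 = +6.450.
d_o2 = 31.1 − (-109.0) = 140.1 cm.
Lens 2: 1/d_i2 = 1/(36.0) − 1/(140.1) = 0.02064, so d_i2 = 48.45 cm; m₂ = −d_i2/d_o2 = -0.3458.
m = m₁·m₂ = (+6.450)(-0.3458) = -2.23.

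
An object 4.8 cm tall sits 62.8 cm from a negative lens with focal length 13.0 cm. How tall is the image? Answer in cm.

0.823 cm

For a negative lens, f = -13.0 cm.
1/d_i = 1/f − 1/d_o = 1/(-13.00) − 1/(62.8) = -0.09285, so d_i = -10.77 cm.
m = −d_i/d_o = +0.1715.
|h_i| = |m|·h_o = 0.1715 × 4.8 = 0.823 cm. The image is virtual, upright and reduced, on the same side as the object.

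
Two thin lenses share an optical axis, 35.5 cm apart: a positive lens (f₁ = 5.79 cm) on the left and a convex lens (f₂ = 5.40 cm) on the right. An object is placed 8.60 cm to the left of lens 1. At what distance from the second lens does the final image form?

Lens 1: 1/d_i1 = 1/f₁ − 1/d_o1 = 1/(5.79) − 1/(8.60) = 0.05643, so d_i1 = 17.72 cm.
The intermediate image is 17.72 cm to the right of lens 1, which is 35.5 − (17.72) = 17.78 cm to the left of lens 2, so d_o2 = +17.78 cm.
Lens 2: 1/d_i2 = 1/f₂ − 1/d_o2 = 1/(5.40) − 1/(17.78) = 0.1289, so d_i2 = 7.76 cm.
The final image is real, 7.76 cm to the right of lens 2 (overall magnification ≈ 0.90).

7.76 cm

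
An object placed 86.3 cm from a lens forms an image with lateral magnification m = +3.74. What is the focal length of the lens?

m = −d_i/d_o ⇒ d_i = −m·d_o = −(+3.74)·(86.3) = -322.8 cm.
1/f = 1/d_o + 1/d_i = 1/(86.3) + 1/(-322.8) = 0.008490, so f = 118 cm.
Since f is positive, the lens is converging.

f = 118 cm (converging)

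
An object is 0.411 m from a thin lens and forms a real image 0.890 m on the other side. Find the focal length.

f = 0.281 m (converging)

Real image ⇒ d_i = +0.890 m.
1/f = 1/d_o + 1/d_i = 1/(0.411) + 1/(0.890) = 3.557, so f = 0.281 m.
Since f is positive, the thin lens is converging.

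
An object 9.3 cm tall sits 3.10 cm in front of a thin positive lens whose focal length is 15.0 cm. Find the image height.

11.7 cm

1/d_i = 1/f − 1/d_o = 1/(15.00) − 1/(3.10) = -0.2559, so d_i = -3.908 cm.
m = −d_i/d_o = +1.261.
|h_i| = |m|·h_o = 1.261 × 9.3 = 11.7 cm. The image is virtual, upright and enlarged, on the same side as the object.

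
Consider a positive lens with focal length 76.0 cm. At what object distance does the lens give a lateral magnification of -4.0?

95.0 cm

m = −d_i/d_o ⇒ d_i = −m·d_o.
1/f = 1/d_o + 1/d_i = 1/d_o − 1/(m·d_o) = (1 − 1/m)/d_o, so d_o = f(1 − 1/m) = (76.00)(1 − 1/(-4.0)) = 95.0 cm.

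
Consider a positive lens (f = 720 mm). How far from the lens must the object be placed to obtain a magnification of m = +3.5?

514 mm

m = −d_i/d_o ⇒ d_i = −m·d_o.
1/f = 1/d_o + 1/d_i = 1/d_o − 1/(m·d_o) = (1 − 1/m)/d_o, so d_o = f(1 − 1/m) = (720.0)(1 − 1/(+3.5)) = 514 mm.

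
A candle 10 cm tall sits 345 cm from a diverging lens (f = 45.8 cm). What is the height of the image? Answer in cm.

For a diverging lens, f = -45.8 cm.
1/d_i = 1/f − 1/d_o = 1/(-45.80) − 1/(345) = -0.02473, so d_i = -40.43 cm.
m = −d_i/d_o = +0.1172.
|h_i| = |m|·h_o = 0.1172 × 10 = 1.17 cm. The image is virtual, upright and reduced, on the same side as the object.

1.17 cm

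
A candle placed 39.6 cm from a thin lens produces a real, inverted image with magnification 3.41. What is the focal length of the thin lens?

m = −d_i/d_o ⇒ d_i = −m·d_o = −(-3.41)·(39.6) = 135.0 cm.
1/f = 1/d_o + 1/d_i = 1/(39.6) + 1/(135.0) = 0.03266, so f = 30.6 cm.
Since f is positive, the thin lens is converging.

f = 30.6 cm (converging)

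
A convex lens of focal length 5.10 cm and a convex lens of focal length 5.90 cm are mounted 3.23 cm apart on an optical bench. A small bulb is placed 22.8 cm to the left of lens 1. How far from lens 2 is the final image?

2.13 cm

Lens 1: 1/d_i1 = 1/f₁ − 1/d_o1 = 1/(5.10) − 1/(22.8) = 0.1522, so d_i1 = 6.569 cm.
The intermediate image is 6.569 cm to the right of lens 1, which lies 3.339 cm to the right of lens 2 — a virtual object — so d_o2 = −3.339 cm.
Lens 2: 1/d_i2 = 1/f₂ − 1/d_o2 = 1/(5.90) − 1/(-3.339) = 0.4690, so d_i2 = 2.13 cm.
The final image is real, 2.13 cm to the right of lens 2 (overall magnification ≈ -0.18).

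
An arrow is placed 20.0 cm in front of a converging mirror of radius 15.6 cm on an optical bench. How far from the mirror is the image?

f = R/2 = 15.6/2 = 7.800 cm.
Mirror equation: 1/v = 1/f − 1/u = 1/(7.800) − 1/(20.0) = 0.1282 − 0.05000 = 0.07821, so v = 12.8 cm.
The image is real, inverted and reduced, in front of the mirror.

12.8 cm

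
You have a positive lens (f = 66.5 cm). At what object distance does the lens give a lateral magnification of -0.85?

145 cm

m = −d_i/d_o ⇒ d_i = −m·d_o.
1/f = 1/d_o + 1/d_i = 1/d_o − 1/(m·d_o) = (1 − 1/m)/d_o, so d_o = f(1 − 1/m) = (66.50)(1 − 1/(-0.85)) = 145 cm.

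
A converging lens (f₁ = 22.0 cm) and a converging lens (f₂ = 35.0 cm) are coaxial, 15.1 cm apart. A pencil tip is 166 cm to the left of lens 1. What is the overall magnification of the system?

m = -0.118

Lens 1: 1/d_i1 = 1/(22.0) − 1/(166) = 0.03943, so d_i1 = 25.36 cm; m₁ = −d_i1/d_o1 = -0.1528.
d_o2 = 15.1 − (25.36) = -10.26 cm (virtual object).
Lens 2: 1/d_i2 = 1/(35.0) − 1/(-10.26) = 0.1260, so d_i2 = 7.934 cm; m₂ = −d_i2/d_o2 = +0.7733.
m = m₁·m₂ = (-0.1528)(+0.7733) = -0.118.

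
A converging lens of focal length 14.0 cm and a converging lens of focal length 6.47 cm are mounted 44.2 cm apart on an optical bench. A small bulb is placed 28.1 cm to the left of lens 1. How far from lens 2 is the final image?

Lens 1: 1/d_i1 = 1/f₁ − 1/d_o1 = 1/(14.0) − 1/(28.1) = 0.03584, so d_i1 = 27.90 cm.
The intermediate image is 27.90 cm to the right of lens 1, which is 44.2 − (27.90) = 16.30 cm to the left of lens 2, so d_o2 = +16.30 cm.
Lens 2: 1/d_i2 = 1/f₂ − 1/d_o2 = 1/(6.47) − 1/(16.30) = 0.09321, so d_i2 = 10.7 cm.
The final image is real, 10.7 cm to the right of lens 2 (overall magnification ≈ 0.65).

10.7 cm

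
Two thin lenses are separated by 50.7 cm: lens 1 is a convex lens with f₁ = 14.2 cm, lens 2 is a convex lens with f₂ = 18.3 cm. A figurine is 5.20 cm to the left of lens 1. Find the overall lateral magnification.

Lens 1: 1/d_i1 = 1/(14.2) − 1/(5.20) = -0.1219, so d_i1 = -8.204 cm; m₁ = −d_i1/d_o1 = +1.578.
d_o2 = 50.7 − (-8.204) = 58.90 cm.
Lens 2: 1/d_i2 = 1/(18.3) − 1/(58.90) = 0.03767, so d_i2 = 26.55 cm; m₂ = −d_i2/d_o2 = -0.4507.
m = m₁·m₂ = (+1.578)(-0.4507) = -0.711.

m = -0.711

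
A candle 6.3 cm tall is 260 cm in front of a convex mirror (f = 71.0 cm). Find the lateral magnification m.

m = +0.215

For a convex mirror, f = -71.0 cm.
1/d_i = 1/f − 1/d_o = 1/(-71.00) − 1/(260) = -0.01793, so d_i = -55.77 cm.
m = −d_i/d_o = −(-55.77)/(260) = +0.215.
The image is virtual, upright and reduced, behind the mirror.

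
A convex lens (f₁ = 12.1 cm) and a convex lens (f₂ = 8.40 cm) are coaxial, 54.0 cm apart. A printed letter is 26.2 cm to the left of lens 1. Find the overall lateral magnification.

m = +0.312

Lens 1: 1/d_i1 = 1/(12.1) − 1/(26.2) = 0.04448, so d_i1 = 22.48 cm; m₁ = −d_i1/d_o1 = -0.8580.
d_o2 = 54.0 − (22.48) = 31.52 cm.
Lens 2: 1/d_i2 = 1/(8.40) − 1/(31.52) = 0.08732, so d_i2 = 11.45 cm; m₂ = −d_i2/d_o2 = -0.3633.
m = m₁·m₂ = (-0.8580)(-0.3633) = +0.312.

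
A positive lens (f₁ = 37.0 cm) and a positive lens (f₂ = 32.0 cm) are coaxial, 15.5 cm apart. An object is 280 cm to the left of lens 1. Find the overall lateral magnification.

m = -0.0824

Lens 1: 1/d_i1 = 1/(37.0) − 1/(280) = 0.02346, so d_i1 = 42.63 cm; m₁ = −d_i1/d_o1 = -0.1522.
d_o2 = 15.5 − (42.63) = -27.13 cm (virtual object).
Lens 2: 1/d_i2 = 1/(32.0) − 1/(-27.13) = 0.06811, so d_i2 = 14.68 cm; m₂ = −d_i2/d_o2 = +0.5412.
m = m₁·m₂ = (-0.1522)(+0.5412) = -0.0824.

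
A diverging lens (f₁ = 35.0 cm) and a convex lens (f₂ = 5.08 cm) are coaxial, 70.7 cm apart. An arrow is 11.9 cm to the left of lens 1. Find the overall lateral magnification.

m = -0.0509

f₁ = −35.0 cm (diverging).
Lens 1: 1/d_i1 = 1/(-35.0) − 1/(11.9) = -0.1126, so d_i1 = -8.881 cm; m₁ = −d_i1/d_o1 = +0.7463.
d_o2 = 70.7 − (-8.881) = 79.58 cm.
Lens 2: 1/d_i2 = 1/(5.08) − 1/(79.58) = 0.1843, so d_i2 = 5.426 cm; m₂ = −d_i2/d_o2 = -0.06819.
m = m₁·m₂ = (+0.7463)(-0.06819) = -0.0509.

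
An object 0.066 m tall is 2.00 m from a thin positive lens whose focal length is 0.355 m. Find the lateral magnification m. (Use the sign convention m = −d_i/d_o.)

m = -0.216

1/d_i = 1/f − 1/d_o = 1/(0.3550) − 1/(2.00) = 2.317, so d_i = 0.4316 m.
m = −d_i/d_o = −(0.4316)/(2.00) = -0.216.
The image is real, inverted and reduced, on the far side of the lens.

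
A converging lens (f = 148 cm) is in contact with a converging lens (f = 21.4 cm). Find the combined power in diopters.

P₁ = 1/f₁ = 1/(1.48 m) = +0.6757 D; P₂ = 1/f₂ = 1/(0.214 m) = +4.673 D.
For thin lenses in contact, P = P₁ + P₂ = (+0.6757) + (+4.673) = +5.35 D.

P = +5.35 D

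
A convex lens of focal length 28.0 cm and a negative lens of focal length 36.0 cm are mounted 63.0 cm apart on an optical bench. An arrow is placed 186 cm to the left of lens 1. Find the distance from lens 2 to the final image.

16.4 cm

Lens 1: 1/d_i1 = 1/f₁ − 1/d_o1 = 1/(28.0) − 1/(186) = 0.03034, so d_i1 = 32.96 cm.
The intermediate image is 32.96 cm to the right of lens 1, which is 63.0 − (32.96) = 30.04 cm to the left of lens 2, so d_o2 = +30.04 cm.
Lens 2 is diverging, so f₂ = −36.0 cm.
Lens 2: 1/d_i2 = 1/f₂ − 1/d_o2 = 1/(-36.0) − 1/(30.04) = -0.06107, so d_i2 = -16.4 cm.
The final image is virtual, 16.4 cm to the left of lens 2 (overall magnification ≈ -0.097).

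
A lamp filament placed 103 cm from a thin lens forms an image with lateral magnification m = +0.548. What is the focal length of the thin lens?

f = -125 cm (diverging)

m = −d_i/d_o ⇒ d_i = −m·d_o = −(+0.548)·(103) = -56.44 cm.
1/f = 1/d_o + 1/d_i = 1/(103) + 1/(-56.44) = -0.008009, so f = -125 cm.
Since f is negative, the thin lens is diverging.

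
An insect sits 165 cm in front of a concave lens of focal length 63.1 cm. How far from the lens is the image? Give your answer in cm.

45.6 cm

For a concave lens, f = -63.1 cm.
Thin-lens equation: 1/q = 1/f − 1/p = 1/(-63.10) − 1/(165) = -0.01585 − 0.006061 = -0.02191, so q = -45.6 cm.
The image is virtual, upright and reduced, on the same side as the object.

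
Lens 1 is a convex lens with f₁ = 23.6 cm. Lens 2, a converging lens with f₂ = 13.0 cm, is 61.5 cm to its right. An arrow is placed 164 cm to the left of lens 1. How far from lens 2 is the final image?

21.1 cm

Lens 1: 1/d_i1 = 1/f₁ − 1/d_o1 = 1/(23.6) − 1/(164) = 0.03628, so d_i1 = 27.57 cm.
The intermediate image is 27.57 cm to the right of lens 1, which is 61.5 − (27.57) = 33.93 cm to the left of lens 2, so d_o2 = +33.93 cm.
Lens 2: 1/d_i2 = 1/f₂ − 1/d_o2 = 1/(13.0) − 1/(33.93) = 0.04745, so d_i2 = 21.1 cm.
The final image is real, 21.1 cm to the right of lens 2 (overall magnification ≈ 0.10).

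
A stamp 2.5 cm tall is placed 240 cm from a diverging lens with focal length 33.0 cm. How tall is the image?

0.302 cm

For a diverging lens, f = -33.0 cm.
1/d_i = 1/f − 1/d_o = 1/(-33.00) − 1/(240) = -0.03447, so d_i = -29.01 cm.
m = −d_i/d_o = +0.1209.
|h_i| = |m|·h_o = 0.1209 × 2.5 = 0.302 cm. The image is virtual, upright and reduced, on the same side as the object.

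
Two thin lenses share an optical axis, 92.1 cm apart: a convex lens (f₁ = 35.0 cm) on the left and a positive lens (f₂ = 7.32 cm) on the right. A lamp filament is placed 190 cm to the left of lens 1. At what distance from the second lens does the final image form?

8.60 cm

Lens 1: 1/d_i1 = 1/f₁ − 1/d_o1 = 1/(35.0) − 1/(190) = 0.02331, so d_i1 = 42.90 cm.
The intermediate image is 42.90 cm to the right of lens 1, which is 92.1 − (42.90) = 49.20 cm to the left of lens 2, so d_o2 = +49.20 cm.
Lens 2: 1/d_i2 = 1/f₂ − 1/d_o2 = 1/(7.32) − 1/(49.20) = 0.1163, so d_i2 = 8.60 cm.
The final image is real, 8.60 cm to the right of lens 2 (overall magnification ≈ 0.039).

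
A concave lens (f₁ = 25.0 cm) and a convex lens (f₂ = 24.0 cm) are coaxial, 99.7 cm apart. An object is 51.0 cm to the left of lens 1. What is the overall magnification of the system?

f₁ = −25.0 cm (diverging).
Lens 1: 1/d_i1 = 1/(-25.0) − 1/(51.0) = -0.05961, so d_i1 = -16.78 cm; m₁ = −d_i1/d_o1 = +0.3290.
d_o2 = 99.7 − (-16.78) = 116.5 cm.
Lens 2: 1/d_i2 = 1/(24.0) − 1/(116.5) = 0.03308, so d_i2 = 30.23 cm; m₂ = −d_i2/d_o2 = -0.2595.
m = m₁·m₂ = (+0.3290)(-0.2595) = -0.0854.

m = -0.0854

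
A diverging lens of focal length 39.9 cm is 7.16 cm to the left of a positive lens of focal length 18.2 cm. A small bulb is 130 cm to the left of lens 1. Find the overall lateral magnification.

m = -0.219

f₁ = −39.9 cm (diverging).
Lens 1: 1/d_i1 = 1/(-39.9) − 1/(130) = -0.03275, so d_i1 = -30.53 cm; m₁ = −d_i1/d_o1 = +0.2348.
d_o2 = 7.16 − (-30.53) = 37.69 cm.
Lens 2: 1/d_i2 = 1/(18.2) − 1/(37.69) = 0.02841, so d_i2 = 35.20 cm; m₂ = −d_i2/d_o2 = -0.9338.
m = m₁·m₂ = (+0.2348)(-0.9338) = -0.219.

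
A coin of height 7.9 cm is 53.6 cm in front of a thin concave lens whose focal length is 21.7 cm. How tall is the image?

For a concave lens, f = -21.7 cm.
1/d_i = 1/f − 1/d_o = 1/(-21.70) − 1/(53.6) = -0.06474, so d_i = -15.45 cm.
m = −d_i/d_o = +0.2882.
|h_i| = |m|·h_o = 0.2882 × 7.9 = 2.28 cm. The image is virtual, upright and reduced, on the same side as the object.

2.28 cm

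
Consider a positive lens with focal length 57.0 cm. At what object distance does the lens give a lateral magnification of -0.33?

m = −d_i/d_o ⇒ d_i = −m·d_o.
1/f = 1/d_o + 1/d_i = 1/d_o − 1/(m·d_o) = (1 − 1/m)/d_o, so d_o = f(1 − 1/m) = (57.00)(1 − 1/(-0.33)) = 230 cm.

230 cm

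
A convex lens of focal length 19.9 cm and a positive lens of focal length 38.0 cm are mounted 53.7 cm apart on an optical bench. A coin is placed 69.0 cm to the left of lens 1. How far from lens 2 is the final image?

Lens 1: 1/d_i1 = 1/f₁ − 1/d_o1 = 1/(19.9) − 1/(69.0) = 0.03576, so d_i1 = 27.97 cm.
The intermediate image is 27.97 cm to the right of lens 1, which is 53.7 − (27.97) = 25.73 cm to the left of lens 2, so d_o2 = +25.73 cm.
Lens 2: 1/d_i2 = 1/f₂ − 1/d_o2 = 1/(38.0) − 1/(25.73) = -0.01255, so d_i2 = -79.7 cm.
The final image is virtual, 79.7 cm to the left of lens 2 (overall magnification ≈ -1.3).

79.7 cm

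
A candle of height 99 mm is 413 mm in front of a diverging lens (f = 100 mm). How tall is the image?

For a diverging lens, f = -100 mm.
1/d_i = 1/f − 1/d_o = 1/(-100.0) − 1/(413) = -0.01242, so d_i = -80.51 mm.
m = −d_i/d_o = +0.1949.
|h_i| = |m|·h_o = 0.1949 × 99 = 19.3 mm. The image is virtual, upright and reduced, on the same side as the object.

19.3 mm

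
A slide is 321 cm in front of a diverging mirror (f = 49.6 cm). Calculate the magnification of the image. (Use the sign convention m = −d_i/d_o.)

m = +0.134

For a diverging mirror, f = -49.6 cm.
1/d_i = 1/f − 1/d_o = 1/(-49.60) − 1/(321) = -0.02328, so d_i = -42.96 cm.
m = −d_i/d_o = −(-42.96)/(321) = +0.134.
The image is virtual, upright and reduced, behind the mirror.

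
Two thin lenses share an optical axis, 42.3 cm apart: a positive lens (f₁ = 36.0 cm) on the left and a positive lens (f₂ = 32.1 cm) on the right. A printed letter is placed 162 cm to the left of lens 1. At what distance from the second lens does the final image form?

Lens 1: 1/d_i1 = 1/f₁ − 1/d_o1 = 1/(36.0) − 1/(162) = 0.02160, so d_i1 = 46.29 cm.
The intermediate image is 46.29 cm to the right of lens 1, which lies 3.990 cm to the right of lens 2 — a virtual object — so d_o2 = −3.990 cm.
Lens 2: 1/d_i2 = 1/f₂ − 1/d_o2 = 1/(32.1) − 1/(-3.990) = 0.2818, so d_i2 = 3.55 cm.
The final image is real, 3.55 cm to the right of lens 2 (overall magnification ≈ -0.25).

3.55 cm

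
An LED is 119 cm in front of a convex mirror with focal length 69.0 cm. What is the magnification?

m = +0.367

For a convex mirror, f = -69.0 cm.
1/d_i = 1/f − 1/d_o = 1/(-69.00) − 1/(119) = -0.02290, so d_i = -43.68 cm.
m = −d_i/d_o = −(-43.68)/(119) = +0.367.
The image is virtual, upright and reduced, behind the mirror.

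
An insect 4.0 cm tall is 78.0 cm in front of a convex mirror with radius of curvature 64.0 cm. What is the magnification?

m = +0.291

f = R/2 = 64.0/2 = 32.00 cm; for a convex mirror, f = -32.00 cm.
1/d_i = 1/f − 1/d_o = 1/(-32.00) − 1/(78.0) = -0.04407, so d_i = -22.69 cm.
m = −d_i/d_o = −(-22.69)/(78.0) = +0.291.
The image is virtual, upright and reduced, behind the mirror.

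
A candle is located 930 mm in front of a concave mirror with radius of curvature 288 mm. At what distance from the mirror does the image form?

f = R/2 = 288/2 = 144.0 mm.
Mirror equation: 1/s_i = 1/f − 1/s_o = 1/(144.0) − 1/(930) = 0.006944 − 0.001075 = 0.005869, so s_i = 170 mm.
The image is real, inverted and reduced, in front of the mirror.

170 mm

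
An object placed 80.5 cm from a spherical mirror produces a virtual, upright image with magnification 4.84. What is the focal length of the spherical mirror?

m = −d_i/d_o ⇒ d_i = −m·d_o = −(+4.84)·(80.5) = -389.6 cm.
1/f = 1/d_o + 1/d_i = 1/(80.5) + 1/(-389.6) = 0.009856, so f = 101 cm.
Since f is positive, the spherical mirror is concave.

f = 101 cm (concave)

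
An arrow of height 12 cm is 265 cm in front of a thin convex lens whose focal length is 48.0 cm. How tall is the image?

1/d_i = 1/f − 1/d_o = 1/(48.00) − 1/(265) = 0.01706, so d_i = 58.62 cm.
m = −d_i/d_o = -0.2212.
|h_i| = |m|·h_o = 0.2212 × 12 = 2.65 cm. The image is real, inverted and reduced, on the far side of the lens.

2.65 cm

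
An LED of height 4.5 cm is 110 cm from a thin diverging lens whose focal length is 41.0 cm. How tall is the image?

1.22 cm

For a diverging lens, f = -41.0 cm.
1/d_i = 1/f − 1/d_o = 1/(-41.00) − 1/(110) = -0.03348, so d_i = -29.87 cm.
m = −d_i/d_o = +0.2715.
|h_i| = |m|·h_o = 0.2715 × 4.5 = 1.22 cm. The image is virtual, upright and reduced, on the same side as the object.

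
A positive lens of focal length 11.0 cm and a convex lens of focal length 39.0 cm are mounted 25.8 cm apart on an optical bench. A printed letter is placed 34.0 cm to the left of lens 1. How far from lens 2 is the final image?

12.6 cm

Lens 1: 1/d_i1 = 1/f₁ − 1/d_o1 = 1/(11.0) − 1/(34.0) = 0.06150, so d_i1 = 16.26 cm.
The intermediate image is 16.26 cm to the right of lens 1, which is 25.8 − (16.26) = 9.540 cm to the left of lens 2, so d_o2 = +9.540 cm.
Lens 2: 1/d_i2 = 1/f₂ − 1/d_o2 = 1/(39.0) − 1/(9.540) = -0.07918, so d_i2 = -12.6 cm.
The final image is virtual, 12.6 cm to the left of lens 2 (overall magnification ≈ -0.63).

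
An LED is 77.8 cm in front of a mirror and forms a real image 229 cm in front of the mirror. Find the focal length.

Real image ⇒ d_i = +229 cm.
1/f = 1/d_o + 1/d_i = 1/(77.8) + 1/(229) = 0.01722, so f = 58.1 cm.
Since f is positive, the mirror is concave.

f = 58.1 cm (concave)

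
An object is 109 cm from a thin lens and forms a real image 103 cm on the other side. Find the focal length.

Real image ⇒ d_i = +103 cm.
1/f = 1/d_o + 1/d_i = 1/(109) + 1/(103) = 0.01888, so f = 53.0 cm.
Since f is positive, the thin lens is converging.

f = 53.0 cm (converging)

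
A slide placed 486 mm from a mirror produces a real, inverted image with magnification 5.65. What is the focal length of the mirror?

f = 413 mm (concave)

m = −d_i/d_o ⇒ d_i = −m·d_o = −(-5.65)·(486) = 2746 mm.
1/f = 1/d_o + 1/d_i = 1/(486) + 1/(2746) = 0.002422, so f = 413 mm.
Since f is positive, the mirror is concave.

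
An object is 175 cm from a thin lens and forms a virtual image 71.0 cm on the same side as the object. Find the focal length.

f = -119 cm (diverging)

Virtual image ⇒ d_i = −71.0 cm.
1/f = 1/d_o + 1/d_i = 1/(175) + 1/(-71.0) = -0.008370, so f = -119 cm.
Since f is negative, the thin lens is diverging.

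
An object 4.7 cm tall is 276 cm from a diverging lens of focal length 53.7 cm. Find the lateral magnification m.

For a diverging lens, f = -53.7 cm.
1/d_i = 1/f − 1/d_o = 1/(-53.70) − 1/(276) = -0.02225, so d_i = -44.95 cm.
m = −d_i/d_o = −(-44.95)/(276) = +0.163.
The image is virtual, upright and reduced, on the same side as the object.

m = +0.163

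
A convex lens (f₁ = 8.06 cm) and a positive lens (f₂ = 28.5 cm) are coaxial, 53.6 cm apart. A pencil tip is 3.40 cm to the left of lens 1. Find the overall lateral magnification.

m = -1.59

Lens 1: 1/d_i1 = 1/(8.06) − 1/(3.40) = -0.1700, so d_i1 = -5.881 cm; m₁ = −d_i1/d_o1 = +1.730.
d_o2 = 53.6 − (-5.881) = 59.48 cm.
Lens 2: 1/d_i2 = 1/(28.5) − 1/(59.48) = 0.01828, so d_i2 = 54.72 cm; m₂ = −d_i2/d_o2 = -0.9199.
m = m₁·m₂ = (+1.730)(-0.9199) = -1.59.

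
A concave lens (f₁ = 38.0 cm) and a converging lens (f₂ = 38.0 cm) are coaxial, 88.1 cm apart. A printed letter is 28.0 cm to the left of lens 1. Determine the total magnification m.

m = -0.330

f₁ = −38.0 cm (diverging).
Lens 1: 1/d_i1 = 1/(-38.0) − 1/(28.0) = -0.06203, so d_i1 = -16.12 cm; m₁ = −d_i1/d_o1 = +0.5757.
d_o2 = 88.1 − (-16.12) = 104.2 cm.
Lens 2: 1/d_i2 = 1/(38.0) − 1/(104.2) = 0.01672, so d_i2 = 59.81 cm; m₂ = −d_i2/d_o2 = -0.5740.
m = m₁·m₂ = (+0.5757)(-0.5740) = -0.330.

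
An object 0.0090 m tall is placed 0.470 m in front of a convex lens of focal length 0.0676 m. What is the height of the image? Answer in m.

0.00151 m

1/d_i = 1/f − 1/d_o = 1/(0.06760) − 1/(0.470) = 12.67, so d_i = 0.07896 m.
m = −d_i/d_o = -0.1680.
|h_i| = |m|·h_o = 0.1680 × 0.0090 = 0.00151 m. The image is real, inverted and reduced, on the far side of the lens.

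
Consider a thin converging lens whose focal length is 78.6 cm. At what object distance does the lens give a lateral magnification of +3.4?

m = −d_i/d_o ⇒ d_i = −m·d_o.
1/f = 1/d_o + 1/d_i = 1/d_o − 1/(m·d_o) = (1 − 1/m)/d_o, so d_o = f(1 − 1/m) = (78.60)(1 − 1/(+3.4)) = 55.5 cm.

55.5 cm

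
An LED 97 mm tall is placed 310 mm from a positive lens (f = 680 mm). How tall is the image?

178 mm

1/d_i = 1/f − 1/d_o = 1/(680.0) − 1/(310) = -0.001755, so d_i = -569.7 mm.
m = −d_i/d_o = +1.838.
|h_i| = |m|·h_o = 1.838 × 97 = 178 mm. The image is virtual, upright and enlarged, on the same side as the object.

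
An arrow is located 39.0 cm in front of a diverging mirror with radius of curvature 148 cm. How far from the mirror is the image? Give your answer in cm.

f = R/2 = 148/2 = 74.00 cm; for a diverging mirror, f = -74.00 cm.
Mirror equation: 1/s_i = 1/f − 1/s_o = 1/(-74.00) − 1/(39.0) = -0.01351 − 0.02564 = -0.03915, so s_i = -25.5 cm.
The image is virtual, upright and reduced, behind the mirror.

25.5 cm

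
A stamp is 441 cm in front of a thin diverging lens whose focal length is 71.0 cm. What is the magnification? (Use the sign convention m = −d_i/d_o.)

For a diverging lens, f = -71.0 cm.
1/d_i = 1/f − 1/d_o = 1/(-71.00) − 1/(441) = -0.01635, so d_i = -61.15 cm.
m = −d_i/d_o = −(-61.15)/(441) = +0.139.
The image is virtual, upright and reduced, on the same side as the object.

m = +0.139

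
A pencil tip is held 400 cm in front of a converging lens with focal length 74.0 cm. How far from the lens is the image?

90.8 cm

Thin-lens equation: 1/d_i = 1/f − 1/d_o = 1/(74.00) − 1/(400) = 0.01351 − 0.002500 = 0.01101, so d_i = 90.8 cm.
The image is real, inverted and reduced, on the far side of the lens.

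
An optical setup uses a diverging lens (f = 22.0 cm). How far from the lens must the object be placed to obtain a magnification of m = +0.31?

49.0 cm

For a diverging lens, f = -22.0 cm.
m = −d_i/d_o ⇒ d_i = −m·d_o.
1/f = 1/d_o + 1/d_i = 1/d_o − 1/(m·d_o) = (1 − 1/m)/d_o, so d_o = f(1 − 1/m) = (-22.00)(1 − 1/(+0.31)) = 49.0 cm.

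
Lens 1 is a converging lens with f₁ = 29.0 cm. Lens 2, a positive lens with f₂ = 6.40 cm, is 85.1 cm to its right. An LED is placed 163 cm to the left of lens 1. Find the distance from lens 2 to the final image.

Lens 1: 1/d_i1 = 1/f₁ − 1/d_o1 = 1/(29.0) − 1/(163) = 0.02835, so d_i1 = 35.28 cm.
The intermediate image is 35.28 cm to the right of lens 1, which is 85.1 − (35.28) = 49.82 cm to the left of lens 2, so d_o2 = +49.82 cm.
Lens 2: 1/d_i2 = 1/f₂ − 1/d_o2 = 1/(6.40) − 1/(49.82) = 0.1362, so d_i2 = 7.34 cm.
The final image is real, 7.34 cm to the right of lens 2 (overall magnification ≈ 0.032).

7.34 cm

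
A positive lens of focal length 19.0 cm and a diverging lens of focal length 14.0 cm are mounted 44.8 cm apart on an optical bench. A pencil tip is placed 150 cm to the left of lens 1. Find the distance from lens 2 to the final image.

8.71 cm

Lens 1: 1/d_i1 = 1/f₁ − 1/d_o1 = 1/(19.0) − 1/(150) = 0.04596, so d_i1 = 21.76 cm.
The intermediate image is 21.76 cm to the right of lens 1, which is 44.8 − (21.76) = 23.04 cm to the left of lens 2, so d_o2 = +23.04 cm.
Lens 2 is diverging, so f₂ = −14.0 cm.
Lens 2: 1/d_i2 = 1/f₂ − 1/d_o2 = 1/(-14.0) − 1/(23.04) = -0.1148, so d_i2 = -8.71 cm.
The final image is virtual, 8.71 cm to the left of lens 2 (overall magnification ≈ -0.055).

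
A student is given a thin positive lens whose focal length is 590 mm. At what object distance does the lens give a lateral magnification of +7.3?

m = −d_i/d_o ⇒ d_i = −m·d_o.
1/f = 1/d_o + 1/d_i = 1/d_o − 1/(m·d_o) = (1 − 1/m)/d_o, so d_o = f(1 − 1/m) = (590.0)(1 − 1/(+7.3)) = 509 mm.

509 mm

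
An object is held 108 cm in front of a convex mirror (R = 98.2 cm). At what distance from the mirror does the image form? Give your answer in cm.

33.8 cm

f = R/2 = 98.2/2 = 49.10 cm; for a convex mirror, f = -49.10 cm.
Mirror equation: 1/q = 1/f − 1/p = 1/(-49.10) − 1/(108) = -0.02037 − 0.009259 = -0.02963, so q = -33.8 cm.
The image is virtual, upright and reduced, behind the mirror.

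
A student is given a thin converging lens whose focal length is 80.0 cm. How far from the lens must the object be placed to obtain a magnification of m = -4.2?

99.0 cm

m = −d_i/d_o ⇒ d_i = −m·d_o.
1/f = 1/d_o + 1/d_i = 1/d_o − 1/(m·d_o) = (1 − 1/m)/d_o, so d_o = f(1 − 1/m) = (80.00)(1 − 1/(-4.2)) = 99.0 cm.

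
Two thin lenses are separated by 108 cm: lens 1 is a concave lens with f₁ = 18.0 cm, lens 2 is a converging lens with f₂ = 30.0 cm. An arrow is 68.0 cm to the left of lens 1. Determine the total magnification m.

f₁ = −18.0 cm (diverging).
Lens 1: 1/d_i1 = 1/(-18.0) − 1/(68.0) = -0.07026, so d_i1 = -14.23 cm; m₁ = −d_i1/d_o1 = +0.2093.
d_o2 = 108 − (-14.23) = 122.2 cm.
Lens 2: 1/d_i2 = 1/(30.0) − 1/(122.2) = 0.02515, so d_i2 = 39.76 cm; m₂ = −d_i2/d_o2 = -0.3254.
m = m₁·m₂ = (+0.2093)(-0.3254) = -0.0681.

m = -0.0681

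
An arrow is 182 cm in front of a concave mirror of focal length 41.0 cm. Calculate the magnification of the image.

1/d_i = 1/f − 1/d_o = 1/(41.00) − 1/(182) = 0.01890, so d_i = 52.92 cm.
m = −d_i/d_o = −(52.92)/(182) = -0.291.
The image is real, inverted and reduced, in front of the mirror.

m = -0.291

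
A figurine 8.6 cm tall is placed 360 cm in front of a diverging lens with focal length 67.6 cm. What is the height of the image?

1.36 cm

For a diverging lens, f = -67.6 cm.
1/d_i = 1/f − 1/d_o = 1/(-67.60) − 1/(360) = -0.01757, so d_i = -56.91 cm.
m = −d_i/d_o = +0.1581.
|h_i| = |m|·h_o = 0.1581 × 8.6 = 1.36 cm. The image is virtual, upright and reduced, on the same side as the object.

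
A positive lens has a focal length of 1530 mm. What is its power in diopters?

f = 153 cm = 1.53 m.
P = 1/f = 1/(1.53 m) = +0.654 D.

P = +0.654 D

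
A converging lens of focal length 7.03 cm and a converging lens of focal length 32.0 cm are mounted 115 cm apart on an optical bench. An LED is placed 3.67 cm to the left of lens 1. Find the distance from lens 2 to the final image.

43.3 cm

Lens 1: 1/d_i1 = 1/f₁ − 1/d_o1 = 1/(7.03) − 1/(3.67) = -0.1302, so d_i1 = -7.679 cm.
The intermediate image is 7.679 cm to the left of lens 1 (virtual), which is 115 − (-7.679) = 122.7 cm to the left of lens 2, so d_o2 = +122.7 cm.
Lens 2: 1/d_i2 = 1/f₂ − 1/d_o2 = 1/(32.0) − 1/(122.7) = 0.02310, so d_i2 = 43.3 cm.
The final image is real, 43.3 cm to the right of lens 2 (overall magnification ≈ -0.74).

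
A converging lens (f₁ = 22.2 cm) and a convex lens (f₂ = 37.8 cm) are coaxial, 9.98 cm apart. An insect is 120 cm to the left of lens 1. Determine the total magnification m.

m = -0.156

Lens 1: 1/d_i1 = 1/(22.2) − 1/(120) = 0.03671, so d_i1 = 27.24 cm; m₁ = −d_i1/d_o1 = -0.2270.
d_o2 = 9.98 − (27.24) = -17.26 cm (virtual object).
Lens 2: 1/d_i2 = 1/(37.8) − 1/(-17.26) = 0.08439, so d_i2 = 11.85 cm; m₂ = −d_i2/d_o2 = +0.6865.
m = m₁·m₂ = (-0.2270)(+0.6865) = -0.156.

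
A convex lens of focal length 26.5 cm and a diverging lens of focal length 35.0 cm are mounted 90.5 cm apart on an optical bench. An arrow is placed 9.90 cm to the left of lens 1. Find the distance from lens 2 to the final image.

26.3 cm

Lens 1: 1/d_i1 = 1/f₁ − 1/d_o1 = 1/(26.5) − 1/(9.90) = -0.06327, so d_i1 = -15.80 cm.
The intermediate image is 15.80 cm to the left of lens 1 (virtual), which is 90.5 − (-15.80) = 106.3 cm to the left of lens 2, so d_o2 = +106.3 cm.
Lens 2 is diverging, so f₂ = −35.0 cm.
Lens 2: 1/d_i2 = 1/f₂ − 1/d_o2 = 1/(-35.0) − 1/(106.3) = -0.03798, so d_i2 = -26.3 cm.
The final image is virtual, 26.3 cm to the left of lens 2 (overall magnification ≈ 0.40).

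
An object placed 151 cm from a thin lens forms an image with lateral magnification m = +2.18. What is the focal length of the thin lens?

f = 279 cm (converging)

m = −d_i/d_o ⇒ d_i = −m·d_o = −(+2.18)·(151) = -329.2 cm.
1/f = 1/d_o + 1/d_i = 1/(151) + 1/(-329.2) = 0.003585, so f = 279 cm.
Since f is positive, the thin lens is converging.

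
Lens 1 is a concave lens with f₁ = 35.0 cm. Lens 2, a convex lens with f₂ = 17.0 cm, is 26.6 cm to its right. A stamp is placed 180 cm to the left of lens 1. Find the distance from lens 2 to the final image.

Lens 1 is diverging, so f₁ = −35.0 cm.
Lens 1: 1/d_i1 = 1/f₁ − 1/d_o1 = 1/(-35.0) − 1/(180) = -0.03413, so d_i1 = -29.30 cm.
The intermediate image is 29.30 cm to the left of lens 1 (virtual), which is 26.6 − (-29.30) = 55.90 cm to the left of lens 2, so d_o2 = +55.90 cm.
Lens 2: 1/d_i2 = 1/f₂ − 1/d_o2 = 1/(17.0) − 1/(55.90) = 0.04093, so d_i2 = 24.4 cm.
The final image is real, 24.4 cm to the right of lens 2 (overall magnification ≈ -0.071).

24.4 cm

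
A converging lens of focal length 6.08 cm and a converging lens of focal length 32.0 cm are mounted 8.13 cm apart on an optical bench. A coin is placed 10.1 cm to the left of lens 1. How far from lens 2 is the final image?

Lens 1: 1/d_i1 = 1/f₁ − 1/d_o1 = 1/(6.08) − 1/(10.1) = 0.06546, so d_i1 = 15.28 cm.
The intermediate image is 15.28 cm to the right of lens 1, which lies 7.150 cm to the right of lens 2 — a virtual object — so d_o2 = −7.150 cm.
Lens 2: 1/d_i2 = 1/f₂ − 1/d_o2 = 1/(32.0) − 1/(-7.150) = 0.1711, so d_i2 = 5.84 cm.
The final image is real, 5.84 cm to the right of lens 2 (overall magnification ≈ -1.2).

5.84 cm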